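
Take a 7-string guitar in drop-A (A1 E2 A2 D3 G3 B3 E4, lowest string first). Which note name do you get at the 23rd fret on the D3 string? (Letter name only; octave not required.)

D3 is MIDI 50. Adding 23 gives 73; 73 mod 12 = 1, i.e. C#.

C#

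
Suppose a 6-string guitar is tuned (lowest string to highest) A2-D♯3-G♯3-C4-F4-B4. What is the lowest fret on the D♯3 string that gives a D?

From D♯3, count semitones up the chromatic scale until reaching D: D#–E–F–F#–…–C–C#–D — 11 steps.

11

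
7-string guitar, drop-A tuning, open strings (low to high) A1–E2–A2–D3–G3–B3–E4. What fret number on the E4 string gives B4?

B4 is 7 semitones above the open E4 (E–F–F#–G–G#–A–A#–B), so it sits at fret 7.

7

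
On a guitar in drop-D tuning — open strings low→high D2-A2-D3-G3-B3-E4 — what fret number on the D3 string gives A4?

19

A4 is 19 semitones above the open D3 (D–D#–E–F–…–G–G#–A), so it sits at fret 19.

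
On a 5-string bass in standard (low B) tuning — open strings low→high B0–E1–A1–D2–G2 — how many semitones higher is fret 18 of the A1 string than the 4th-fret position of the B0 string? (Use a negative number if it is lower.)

24 semitones

A1 at fret 18 → D#3 (MIDI 51); B0 at fret 4 → D#1 (MIDI 27).
51 − 27 = 24, so the two pitches are 24 semitones apart.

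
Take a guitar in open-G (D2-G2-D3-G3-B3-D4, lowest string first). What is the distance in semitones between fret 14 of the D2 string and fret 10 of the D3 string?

D2 at fret 14 → E3 (MIDI 52); D3 at fret 10 → C4 (MIDI 60).
52 − 60 = -8, so the two pitches are 8 semitones apart, with C4 the higher.

8 semitones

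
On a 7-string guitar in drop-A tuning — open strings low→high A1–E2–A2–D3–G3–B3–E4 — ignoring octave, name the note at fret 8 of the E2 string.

E2 is MIDI 40. Adding 8 gives 48; 48 mod 12 = 0, i.e. C.

C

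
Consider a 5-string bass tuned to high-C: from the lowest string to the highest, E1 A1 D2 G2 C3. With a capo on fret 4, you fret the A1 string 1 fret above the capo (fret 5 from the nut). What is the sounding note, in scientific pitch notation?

D2

The capo raises the open A1 by 4 semitones to C#2; fretting 1 more gives A1 + 4 + 1 = A1 + 5 semitones = D2.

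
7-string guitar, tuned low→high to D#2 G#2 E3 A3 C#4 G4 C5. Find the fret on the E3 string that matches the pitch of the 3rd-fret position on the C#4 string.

C#4 at fret 3 is C#4 + 3 semitones = E4.
The open E3 string is 9 semitones below the open C#4, so the same pitch on the E3 string lies at fret 3 + 9 = 12.

12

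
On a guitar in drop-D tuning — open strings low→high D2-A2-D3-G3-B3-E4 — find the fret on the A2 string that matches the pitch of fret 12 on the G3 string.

Fret 12 on G3 is MIDI 55 + 12 = 67 (G4). On the A2 string (open MIDI 45), that pitch is 67 − 45 = fret 22.

22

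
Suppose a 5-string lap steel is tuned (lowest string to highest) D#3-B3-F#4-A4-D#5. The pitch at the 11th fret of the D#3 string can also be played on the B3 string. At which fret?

Fret 11 on D#3 is MIDI 51 + 11 = 62 (D4). On the B3 string (open MIDI 59), that pitch is 62 − 59 = fret 3.

3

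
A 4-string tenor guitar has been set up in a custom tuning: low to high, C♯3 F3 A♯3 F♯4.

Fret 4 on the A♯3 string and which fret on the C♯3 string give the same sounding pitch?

Fret 4 on A♯3 is MIDI 58 + 4 = 62 (D4). On the C♯3 string (open MIDI 49), that pitch is 62 − 49 = fret 13.

13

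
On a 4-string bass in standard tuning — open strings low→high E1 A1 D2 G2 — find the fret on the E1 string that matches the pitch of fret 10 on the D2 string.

20

D2 at fret 10 is D2 + 10 semitones = C3.
The open E1 string is 10 semitones below the open D2, so the same pitch on the E1 string lies at fret 10 + 10 = 20.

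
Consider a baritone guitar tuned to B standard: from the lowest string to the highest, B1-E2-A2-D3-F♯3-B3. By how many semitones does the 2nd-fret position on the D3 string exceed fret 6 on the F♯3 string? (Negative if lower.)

D3 at fret 2 → E3 (MIDI 52); F♯3 at fret 6 → C4 (MIDI 60).
52 − 60 = -8, so the two pitches are 8 semitones apart.

-8 semitones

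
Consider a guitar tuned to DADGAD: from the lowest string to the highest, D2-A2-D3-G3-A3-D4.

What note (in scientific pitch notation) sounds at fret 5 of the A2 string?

D3

Each fret is one semitone, so A2 + 5 = D3.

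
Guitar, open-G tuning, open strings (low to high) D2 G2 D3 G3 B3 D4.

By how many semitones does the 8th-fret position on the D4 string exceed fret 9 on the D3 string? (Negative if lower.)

D4 at fret 8 → A#4 (MIDI 70); D3 at fret 9 → B3 (MIDI 59).
70 − 59 = 11, so the two pitches are 11 semitones apart.

11 semitones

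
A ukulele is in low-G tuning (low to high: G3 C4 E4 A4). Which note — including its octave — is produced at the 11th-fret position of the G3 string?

F♯4

The open G3 string plus 11 semitones: G–G#–A–A#–…–E–F–F#.
The walk passes from B into C once, so the octave number goes from 3 to 4.
(Equivalently spelled G♭4.)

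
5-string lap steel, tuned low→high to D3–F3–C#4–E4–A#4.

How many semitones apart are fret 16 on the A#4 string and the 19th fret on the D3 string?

17 semitones

A#4 at fret 16 → D6 (MIDI 86); D3 at fret 19 → A4 (MIDI 69).
86 − 69 = 17, so the two pitches are 17 semitones apart, with D6 the higher.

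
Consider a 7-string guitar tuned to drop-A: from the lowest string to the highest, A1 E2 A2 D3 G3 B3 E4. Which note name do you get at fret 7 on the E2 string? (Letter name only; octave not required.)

B

E2 is MIDI 40. Adding 7 gives 47; 47 mod 12 = 11, i.e. B.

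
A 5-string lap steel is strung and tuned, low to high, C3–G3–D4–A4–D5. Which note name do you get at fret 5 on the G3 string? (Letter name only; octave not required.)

C

Each fret is one semitone, so G3 + 5 = C.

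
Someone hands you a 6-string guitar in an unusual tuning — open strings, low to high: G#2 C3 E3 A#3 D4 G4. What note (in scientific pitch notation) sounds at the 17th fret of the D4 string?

Each fret is one semitone, so D4 + 17 = G5.

G5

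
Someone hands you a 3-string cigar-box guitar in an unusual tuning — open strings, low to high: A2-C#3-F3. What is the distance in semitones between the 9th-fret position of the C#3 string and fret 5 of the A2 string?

C#3 at fret 9 → A#3 (MIDI 58); A2 at fret 5 → D3 (MIDI 50).
58 − 50 = 8, so the two pitches are 8 semitones apart, with A#3 the higher.

8 semitones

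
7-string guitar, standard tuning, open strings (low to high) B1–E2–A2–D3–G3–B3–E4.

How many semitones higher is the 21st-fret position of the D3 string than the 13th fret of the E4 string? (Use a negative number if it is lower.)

-6 semitones

D3 at fret 21 → B4 (MIDI 71); E4 at fret 13 → F5 (MIDI 77).
71 − 77 = -6, so the two pitches are 6 semitones apart.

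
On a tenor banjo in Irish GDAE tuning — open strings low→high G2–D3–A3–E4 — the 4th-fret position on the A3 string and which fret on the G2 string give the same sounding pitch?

A3 at fret 4 is A3 + 4 semitones = C♯4.
The open G2 string is 14 semitones below the open A3, so the same pitch on the G2 string lies at fret 4 + 14 = 18.

18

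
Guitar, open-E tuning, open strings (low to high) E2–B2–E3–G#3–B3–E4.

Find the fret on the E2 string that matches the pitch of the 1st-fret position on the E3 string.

13

Fret 1 on E3 is MIDI 52 + 1 = 53 (F3). On the E2 string (open MIDI 40), that pitch is 53 − 40 = fret 13.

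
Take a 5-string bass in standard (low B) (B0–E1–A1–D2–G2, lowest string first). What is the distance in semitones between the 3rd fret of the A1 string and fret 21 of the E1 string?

13 semitones

A1 at fret 3 → C2 (MIDI 36); E1 at fret 21 → C♯3 (MIDI 49).
36 − 49 = -13, so the two pitches are 13 semitones apart, with C♯3 the higher.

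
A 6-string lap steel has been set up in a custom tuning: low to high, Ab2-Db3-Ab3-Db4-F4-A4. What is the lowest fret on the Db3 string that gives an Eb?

2

From Db3, count semitones up the chromatic scale until reaching Eb: Db–D–Eb — 2 steps.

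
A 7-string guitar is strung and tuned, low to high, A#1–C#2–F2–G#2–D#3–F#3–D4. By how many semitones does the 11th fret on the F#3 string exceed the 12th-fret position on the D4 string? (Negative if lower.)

-9 semitones

F#3 at fret 11 → F4 (MIDI 65); D4 at fret 12 → D5 (MIDI 74).
65 − 74 = -9, so the two pitches are 9 semitones apart.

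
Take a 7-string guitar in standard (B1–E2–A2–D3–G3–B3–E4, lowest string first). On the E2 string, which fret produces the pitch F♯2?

2

F♯2 is 2 semitones above the open E2 (E–F–F#), so it sits at fret 2.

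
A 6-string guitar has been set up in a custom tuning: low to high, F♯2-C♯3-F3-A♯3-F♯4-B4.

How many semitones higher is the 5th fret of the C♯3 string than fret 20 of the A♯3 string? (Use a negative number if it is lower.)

-24 semitones

C♯3 at fret 5 → F♯3 (MIDI 54); A♯3 at fret 20 → F♯5 (MIDI 78).
54 − 78 = -24, so the two pitches are 24 semitones apart.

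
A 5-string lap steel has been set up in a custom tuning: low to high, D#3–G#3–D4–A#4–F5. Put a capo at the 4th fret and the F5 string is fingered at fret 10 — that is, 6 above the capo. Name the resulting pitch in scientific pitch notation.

The capo raises the open F5 by 4 semitones to A5; fretting 6 more gives F5 + 4 + 6 = F5 + 10 semitones = D#6.
(Also written Eb.)

D#6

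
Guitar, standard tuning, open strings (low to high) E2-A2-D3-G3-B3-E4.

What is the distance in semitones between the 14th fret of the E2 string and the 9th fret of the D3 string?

E2 at fret 14 → F♯3 (MIDI 54); D3 at fret 9 → B3 (MIDI 59).
54 − 59 = -5, so the two pitches are 5 semitones apart, with B3 the higher.

5 semitones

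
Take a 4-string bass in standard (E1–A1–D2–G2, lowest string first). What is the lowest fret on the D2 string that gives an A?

7

From D2, count semitones up the chromatic scale until reaching A: D–D#–E–F–F#–G–G#–A — 7 steps.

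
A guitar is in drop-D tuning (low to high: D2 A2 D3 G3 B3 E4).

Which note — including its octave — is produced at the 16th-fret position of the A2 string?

A2 is MIDI 45. Adding 16 gives 61, which is C#4.
(Equivalently spelled Db4.)

C#4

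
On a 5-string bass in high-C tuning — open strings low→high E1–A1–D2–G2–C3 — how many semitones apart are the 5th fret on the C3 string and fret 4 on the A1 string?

16 semitones

C3 at fret 5 → F3 (MIDI 53); A1 at fret 4 → C#2 (MIDI 37).
53 − 37 = 16, so the two pitches are 16 semitones apart, with F3 the higher.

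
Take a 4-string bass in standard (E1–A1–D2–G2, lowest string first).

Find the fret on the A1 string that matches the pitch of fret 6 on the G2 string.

16

G2 at fret 6 is G2 + 6 semitones = C#3.
The open A1 string is 10 semitones below the open G2, so the same pitch on the A1 string lies at fret 6 + 10 = 16.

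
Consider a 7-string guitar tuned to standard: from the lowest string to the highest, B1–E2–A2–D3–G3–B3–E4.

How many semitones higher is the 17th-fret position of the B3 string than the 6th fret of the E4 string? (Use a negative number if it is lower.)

B3 at fret 17 → E5 (MIDI 76); E4 at fret 6 → A#4 (MIDI 70).
76 − 70 = 6, so the two pitches are 6 semitones apart.

6 semitones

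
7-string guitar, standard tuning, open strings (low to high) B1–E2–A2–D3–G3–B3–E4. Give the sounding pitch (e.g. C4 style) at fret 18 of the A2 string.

D#4

Each fret is one semitone, so A2 + 18 = D#4.
(Equivalently spelled Eb4.)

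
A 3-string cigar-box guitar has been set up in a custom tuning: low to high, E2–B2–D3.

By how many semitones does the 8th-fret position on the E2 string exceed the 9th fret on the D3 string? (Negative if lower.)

E2 at fret 8 → C3 (MIDI 48); D3 at fret 9 → B3 (MIDI 59).
48 − 59 = -11, so the two pitches are 11 semitones apart.

-11 semitones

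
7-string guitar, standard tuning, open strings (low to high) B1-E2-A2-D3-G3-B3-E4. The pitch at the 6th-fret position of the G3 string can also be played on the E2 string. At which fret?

G3 at fret 6 is G3 + 6 semitones = C♯4.
The open E2 string is 15 semitones below the open G3, so the same pitch on the E2 string lies at fret 6 + 15 = 21.

21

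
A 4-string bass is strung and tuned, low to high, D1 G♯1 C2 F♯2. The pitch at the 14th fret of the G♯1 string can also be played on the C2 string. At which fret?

Fret 14 on G♯1 is MIDI 32 + 14 = 46 (A♯2). On the C2 string (open MIDI 36), that pitch is 46 − 36 = fret 10.

10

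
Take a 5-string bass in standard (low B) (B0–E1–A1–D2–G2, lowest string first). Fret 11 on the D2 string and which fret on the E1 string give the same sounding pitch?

21

D2 at fret 11 is D2 + 11 semitones = C♯3.
The open E1 string is 10 semitones below the open D2, so the same pitch on the E1 string lies at fret 11 + 10 = 21.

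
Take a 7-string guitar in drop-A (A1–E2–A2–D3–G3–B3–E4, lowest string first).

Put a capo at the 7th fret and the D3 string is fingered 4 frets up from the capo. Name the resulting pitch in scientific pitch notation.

The capo raises the open D3 by 7 semitones to A3; fretting 4 more gives D3 + 7 + 4 = D3 + 11 semitones = C♯4.

C♯4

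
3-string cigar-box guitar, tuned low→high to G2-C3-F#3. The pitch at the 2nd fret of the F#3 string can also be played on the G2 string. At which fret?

13

F#3 at fret 2 is F#3 + 2 semitones = G#3.
The open G2 string is 11 semitones below the open F#3, so the same pitch on the G2 string lies at fret 2 + 11 = 13.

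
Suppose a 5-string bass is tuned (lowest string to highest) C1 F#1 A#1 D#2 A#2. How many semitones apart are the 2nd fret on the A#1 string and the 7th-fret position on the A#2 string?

A#1 at fret 2 → C2 (MIDI 36); A#2 at fret 7 → F3 (MIDI 53).
36 − 53 = -17, so the two pitches are 17 semitones apart, with F3 the higher.

17 semitones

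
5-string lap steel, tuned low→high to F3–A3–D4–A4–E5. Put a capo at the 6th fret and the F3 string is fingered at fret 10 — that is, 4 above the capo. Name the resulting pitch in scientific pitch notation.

The capo raises the open F3 by 6 semitones to B3; fretting 4 more gives F3 + 6 + 4 = F3 + 10 semitones = Eb4.

Eb4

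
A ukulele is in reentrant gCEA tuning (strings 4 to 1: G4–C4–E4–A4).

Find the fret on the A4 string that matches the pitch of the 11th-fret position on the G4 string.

G4 at fret 11 is G4 + 11 semitones = F#5.
The open A4 string is 2 semitones above the open G4, so the same pitch on the A4 string lies at fret 11 − 2 = 9.

9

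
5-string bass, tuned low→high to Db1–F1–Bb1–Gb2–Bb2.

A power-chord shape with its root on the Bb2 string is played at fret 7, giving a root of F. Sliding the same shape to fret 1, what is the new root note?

B

Moving from fret 7 to fret 1 shifts the root by -6 semitones.
F down 6 semitones is B.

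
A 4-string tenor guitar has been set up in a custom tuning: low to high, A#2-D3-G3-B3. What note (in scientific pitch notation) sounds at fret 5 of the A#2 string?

The open A#2 string plus 5 semitones: A#–B–C–C#–D–D#.
The walk passes from B into C once, so the octave number goes from 2 to 3.

D#3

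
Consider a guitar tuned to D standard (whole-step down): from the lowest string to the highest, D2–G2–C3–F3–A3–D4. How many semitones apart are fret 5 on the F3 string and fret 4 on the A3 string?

F3 at fret 5 → A#3 (MIDI 58); A3 at fret 4 → C#4 (MIDI 61).
58 − 61 = -3, so the two pitches are 3 semitones apart, with C#4 the higher.

3 semitones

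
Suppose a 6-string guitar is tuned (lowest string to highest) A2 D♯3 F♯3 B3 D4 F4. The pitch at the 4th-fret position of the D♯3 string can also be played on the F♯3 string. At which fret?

1

D♯3 at fret 4 is D♯3 + 4 semitones = G3.
The open F♯3 string is 3 semitones above the open D♯3, so the same pitch on the F♯3 string lies at fret 4 − 3 = 1.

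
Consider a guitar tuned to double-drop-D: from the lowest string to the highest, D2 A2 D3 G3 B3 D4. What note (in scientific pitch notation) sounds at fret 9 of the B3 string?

G♯4

B3 is MIDI 59. Adding 9 gives 68, which is G♯4.
(Equivalently spelled A♭4.)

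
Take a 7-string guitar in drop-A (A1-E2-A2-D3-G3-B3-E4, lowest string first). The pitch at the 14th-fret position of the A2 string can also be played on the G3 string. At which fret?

4

A2 at fret 14 is A2 + 14 semitones = B3.
The open G3 string is 10 semitones above the open A2, so the same pitch on the G3 string lies at fret 14 − 10 = 4.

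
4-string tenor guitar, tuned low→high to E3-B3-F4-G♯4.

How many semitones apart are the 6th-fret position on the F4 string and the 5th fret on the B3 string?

F4 at fret 6 → B4 (MIDI 71); B3 at fret 5 → E4 (MIDI 64).
71 − 64 = 7, so the two pitches are 7 semitones apart, with B4 the higher.

7 semitones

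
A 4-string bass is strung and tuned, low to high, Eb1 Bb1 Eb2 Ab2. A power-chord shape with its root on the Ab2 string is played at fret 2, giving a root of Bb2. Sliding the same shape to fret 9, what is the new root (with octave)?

F3

Moving from fret 2 to fret 9 shifts the root by 7 semitones.
Bb2 up 7 semitones is F3.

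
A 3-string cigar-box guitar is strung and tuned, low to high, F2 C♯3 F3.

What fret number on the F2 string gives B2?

B2 is 6 semitones above the open F2 (F–F#–G–G#–A–A#–B), so it sits at fret 6.

6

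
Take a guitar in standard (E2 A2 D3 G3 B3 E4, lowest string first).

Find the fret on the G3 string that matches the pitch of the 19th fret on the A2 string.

Fret 19 on A2 is MIDI 45 + 19 = 64 (E4). On the G3 string (open MIDI 55), that pitch is 64 − 55 = fret 9.

9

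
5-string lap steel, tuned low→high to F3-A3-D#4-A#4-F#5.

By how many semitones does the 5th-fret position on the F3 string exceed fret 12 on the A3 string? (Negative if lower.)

F3 at fret 5 → A#3 (MIDI 58); A3 at fret 12 → A4 (MIDI 69).
58 − 69 = -11, so the two pitches are 11 semitones apart.

-11 semitones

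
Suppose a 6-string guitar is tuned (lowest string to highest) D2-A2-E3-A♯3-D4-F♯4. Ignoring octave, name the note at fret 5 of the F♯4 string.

B

The open F♯4 string plus 5 semitones: F#–G–G#–A–A#–B.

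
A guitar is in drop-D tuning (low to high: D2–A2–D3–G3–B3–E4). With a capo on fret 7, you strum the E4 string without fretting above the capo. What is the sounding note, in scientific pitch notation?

B4

The capo raises the open E4 by 7 semitones to B4; fretting 0 more gives E4 + 7 + 0 = E4 + 7 semitones = B4.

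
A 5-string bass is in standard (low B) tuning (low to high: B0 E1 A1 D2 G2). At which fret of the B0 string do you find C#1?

C#1 is 2 semitones above the open B0 (B–C–C#), so it sits at fret 2.

2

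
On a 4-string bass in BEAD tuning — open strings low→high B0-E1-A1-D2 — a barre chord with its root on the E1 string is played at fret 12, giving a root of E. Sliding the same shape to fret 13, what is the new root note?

Moving from fret 12 to fret 13 shifts the root by 1 semitone.
E up 1 semitone is F.

F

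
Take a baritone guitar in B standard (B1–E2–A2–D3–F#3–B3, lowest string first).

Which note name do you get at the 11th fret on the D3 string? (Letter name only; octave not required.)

C#

D3 is MIDI 50. Adding 11 gives 61; 61 mod 12 = 1, i.e. C#.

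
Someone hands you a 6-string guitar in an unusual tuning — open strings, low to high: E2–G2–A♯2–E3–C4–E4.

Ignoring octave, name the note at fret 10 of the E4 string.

E4 is MIDI 64. Adding 10 gives 74; 74 mod 12 = 2, i.e. D.

D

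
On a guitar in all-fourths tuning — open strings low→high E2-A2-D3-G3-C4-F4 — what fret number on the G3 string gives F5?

22

F5 is 22 semitones above the open G3 (G–G#–A–A#–…–D#–E–F), so it sits at fret 22.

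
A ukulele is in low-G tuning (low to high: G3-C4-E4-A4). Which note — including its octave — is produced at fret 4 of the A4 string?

A4 is MIDI 69. Adding 4 gives 73, which is C#5.

C#5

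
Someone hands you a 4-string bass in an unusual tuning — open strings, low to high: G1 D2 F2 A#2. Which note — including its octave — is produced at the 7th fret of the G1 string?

D2

G1 is MIDI 31. Adding 7 gives 38, which is D2.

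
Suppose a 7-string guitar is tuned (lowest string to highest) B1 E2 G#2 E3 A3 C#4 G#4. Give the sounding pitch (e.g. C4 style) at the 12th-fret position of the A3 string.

A4

Each fret is one semitone, so A3 + 12 = A4.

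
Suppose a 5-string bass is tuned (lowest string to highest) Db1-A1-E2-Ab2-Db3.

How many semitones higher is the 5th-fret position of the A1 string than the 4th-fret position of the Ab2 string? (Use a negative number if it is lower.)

-10 semitones

A1 at fret 5 → D2 (MIDI 38); Ab2 at fret 4 → C3 (MIDI 48).
38 − 48 = -10, so the two pitches are 10 semitones apart.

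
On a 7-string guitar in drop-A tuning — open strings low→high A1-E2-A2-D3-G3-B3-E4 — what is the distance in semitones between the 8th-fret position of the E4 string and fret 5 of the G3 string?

12 semitones

E4 at fret 8 → C5 (MIDI 72); G3 at fret 5 → C4 (MIDI 60).
72 − 60 = 12, so the two pitches are 12 semitones apart, with C5 the higher.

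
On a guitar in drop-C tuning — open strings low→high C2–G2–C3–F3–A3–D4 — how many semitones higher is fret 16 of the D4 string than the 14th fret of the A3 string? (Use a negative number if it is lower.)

7 semitones

D4 at fret 16 → F#5 (MIDI 78); A3 at fret 14 → B4 (MIDI 71).
78 − 71 = 7, so the two pitches are 7 semitones apart.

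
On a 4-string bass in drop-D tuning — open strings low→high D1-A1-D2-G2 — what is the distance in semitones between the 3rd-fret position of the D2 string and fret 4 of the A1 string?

D2 at fret 3 → F2 (MIDI 41); A1 at fret 4 → C♯2 (MIDI 37).
41 − 37 = 4, so the two pitches are 4 semitones apart, with F2 the higher.

4 semitones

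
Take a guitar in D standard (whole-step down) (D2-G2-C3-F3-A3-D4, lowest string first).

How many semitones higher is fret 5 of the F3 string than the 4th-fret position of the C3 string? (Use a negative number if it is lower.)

6 semitones

F3 at fret 5 → A#3 (MIDI 58); C3 at fret 4 → E3 (MIDI 52).
58 − 52 = 6, so the two pitches are 6 semitones apart.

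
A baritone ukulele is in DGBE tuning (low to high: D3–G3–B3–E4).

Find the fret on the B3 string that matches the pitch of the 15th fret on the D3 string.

6

Fret 15 on D3 is MIDI 50 + 15 = 65 (F4). On the B3 string (open MIDI 59), that pitch is 65 − 59 = fret 6.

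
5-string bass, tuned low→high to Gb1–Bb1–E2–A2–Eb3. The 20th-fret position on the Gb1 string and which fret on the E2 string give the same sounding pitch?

10

Gb1 at fret 20 is Gb1 + 20 semitones = D3.
The open E2 string is 10 semitones above the open Gb1, so the same pitch on the E2 string lies at fret 20 − 10 = 10.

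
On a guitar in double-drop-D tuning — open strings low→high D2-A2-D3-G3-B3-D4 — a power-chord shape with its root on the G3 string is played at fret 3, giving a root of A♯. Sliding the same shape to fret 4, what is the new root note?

B

Moving from fret 3 to fret 4 shifts the root by 1 semitone.
A♯ up 1 semitone is B.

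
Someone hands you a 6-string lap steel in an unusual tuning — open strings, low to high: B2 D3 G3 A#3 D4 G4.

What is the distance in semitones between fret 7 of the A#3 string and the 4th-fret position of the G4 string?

A#3 at fret 7 → F4 (MIDI 65); G4 at fret 4 → B4 (MIDI 71).
65 − 71 = -6, so the two pitches are 6 semitones apart, with B4 the higher.

6 semitones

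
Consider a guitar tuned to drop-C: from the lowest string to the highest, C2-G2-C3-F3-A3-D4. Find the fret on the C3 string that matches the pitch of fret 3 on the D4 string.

D4 at fret 3 is D4 + 3 semitones = F4.
The open C3 string is 14 semitones below the open D4, so the same pitch on the C3 string lies at fret 3 + 14 = 17.

17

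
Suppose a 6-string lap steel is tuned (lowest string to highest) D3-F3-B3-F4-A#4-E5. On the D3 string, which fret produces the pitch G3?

5

G3 is 5 semitones above the open D3 (D–D#–E–F–F#–G), so it sits at fret 5.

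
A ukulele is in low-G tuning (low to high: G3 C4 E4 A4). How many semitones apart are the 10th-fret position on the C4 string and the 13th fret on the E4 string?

C4 at fret 10 → A#4 (MIDI 70); E4 at fret 13 → F5 (MIDI 77).
70 − 77 = -7, so the two pitches are 7 semitones apart, with F5 the higher.

7 semitones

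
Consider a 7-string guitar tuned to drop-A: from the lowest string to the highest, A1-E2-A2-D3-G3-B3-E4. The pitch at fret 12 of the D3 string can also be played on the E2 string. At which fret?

Fret 12 on D3 is MIDI 50 + 12 = 62 (D4). On the E2 string (open MIDI 40), that pitch is 62 − 40 = fret 22.

22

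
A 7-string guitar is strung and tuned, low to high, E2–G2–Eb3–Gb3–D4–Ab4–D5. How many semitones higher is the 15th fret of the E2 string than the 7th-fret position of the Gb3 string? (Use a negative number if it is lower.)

-6 semitones

E2 at fret 15 → G3 (MIDI 55); Gb3 at fret 7 → Db4 (MIDI 61).
55 − 61 = -6, so the two pitches are 6 semitones apart.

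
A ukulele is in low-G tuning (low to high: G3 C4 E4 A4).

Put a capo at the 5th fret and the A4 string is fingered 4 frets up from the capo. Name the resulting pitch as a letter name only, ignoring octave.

F#

The capo raises the open A4 by 5 semitones to D5; fretting 4 more gives A4 + 5 + 4 = A4 + 9 semitones, landing on F#.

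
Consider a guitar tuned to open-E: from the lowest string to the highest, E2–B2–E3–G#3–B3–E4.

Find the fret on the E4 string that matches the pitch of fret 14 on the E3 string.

2

E3 at fret 14 is E3 + 14 semitones = F#4.
The open E4 string is 12 semitones above the open E3, so the same pitch on the E4 string lies at fret 14 − 12 = 2.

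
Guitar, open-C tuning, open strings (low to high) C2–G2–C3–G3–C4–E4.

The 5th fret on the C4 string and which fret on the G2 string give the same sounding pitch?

C4 at fret 5 is C4 + 5 semitones = F4.
The open G2 string is 17 semitones below the open C4, so the same pitch on the G2 string lies at fret 5 + 17 = 22.

22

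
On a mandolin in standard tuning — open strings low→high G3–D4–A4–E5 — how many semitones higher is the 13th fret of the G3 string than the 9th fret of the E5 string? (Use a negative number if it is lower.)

G3 at fret 13 → G♯4 (MIDI 68); E5 at fret 9 → C♯6 (MIDI 85).
68 − 85 = -17, so the two pitches are 17 semitones apart.

-17 semitones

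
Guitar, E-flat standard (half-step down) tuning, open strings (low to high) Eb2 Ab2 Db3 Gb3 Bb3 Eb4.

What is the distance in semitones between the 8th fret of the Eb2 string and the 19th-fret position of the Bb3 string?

Eb2 at fret 8 → B2 (MIDI 47); Bb3 at fret 19 → F5 (MIDI 77).
47 − 77 = -30, so the two pitches are 30 semitones apart, with F5 the higher.

30 semitones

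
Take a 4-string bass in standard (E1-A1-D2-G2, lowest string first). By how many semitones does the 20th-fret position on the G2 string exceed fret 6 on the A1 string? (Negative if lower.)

24 semitones

G2 at fret 20 → D#4 (MIDI 63); A1 at fret 6 → D#2 (MIDI 39).
63 − 39 = 24, so the two pitches are 24 semitones apart.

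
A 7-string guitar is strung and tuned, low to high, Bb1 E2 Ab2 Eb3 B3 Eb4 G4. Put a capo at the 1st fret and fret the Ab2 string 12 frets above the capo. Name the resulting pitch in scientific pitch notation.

The capo raises the open Ab2 by 1 semitone to A2; fretting 12 more gives Ab2 + 1 + 12 = Ab2 + 13 semitones = A3.

A3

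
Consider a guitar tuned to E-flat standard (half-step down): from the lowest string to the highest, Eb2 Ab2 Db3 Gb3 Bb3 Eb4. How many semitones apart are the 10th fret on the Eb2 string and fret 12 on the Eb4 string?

Eb2 at fret 10 → Db3 (MIDI 49); Eb4 at fret 12 → Eb5 (MIDI 75).
49 − 75 = -26, so the two pitches are 26 semitones apart, with Eb5 the higher.

26 semitones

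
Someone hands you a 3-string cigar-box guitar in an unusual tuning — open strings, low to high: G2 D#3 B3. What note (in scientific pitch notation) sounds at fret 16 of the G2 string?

B3

The open G2 string plus 16 semitones: G–G#–A–A#–…–A–A#–B.
The walk passes from B into C once, so the octave number goes from 2 to 3.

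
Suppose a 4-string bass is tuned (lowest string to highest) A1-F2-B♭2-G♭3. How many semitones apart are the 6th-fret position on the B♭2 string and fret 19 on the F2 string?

B♭2 at fret 6 → E3 (MIDI 52); F2 at fret 19 → C4 (MIDI 60).
52 − 60 = -8, so the two pitches are 8 semitones apart, with C4 the higher.

8 semitones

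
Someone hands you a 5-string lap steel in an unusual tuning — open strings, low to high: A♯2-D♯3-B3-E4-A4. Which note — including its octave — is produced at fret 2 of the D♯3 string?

F3

Each fret is one semitone, so D♯3 + 2 = F3.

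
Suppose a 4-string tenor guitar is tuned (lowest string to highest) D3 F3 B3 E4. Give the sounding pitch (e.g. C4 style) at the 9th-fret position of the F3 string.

D4

Each fret is one semitone, so F3 + 9 = D4.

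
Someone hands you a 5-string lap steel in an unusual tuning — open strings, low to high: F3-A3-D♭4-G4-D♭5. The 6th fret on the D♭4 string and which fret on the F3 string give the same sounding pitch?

14

D♭4 at fret 6 is D♭4 + 6 semitones = G4.
The open F3 string is 8 semitones below the open D♭4, so the same pitch on the F3 string lies at fret 6 + 8 = 14.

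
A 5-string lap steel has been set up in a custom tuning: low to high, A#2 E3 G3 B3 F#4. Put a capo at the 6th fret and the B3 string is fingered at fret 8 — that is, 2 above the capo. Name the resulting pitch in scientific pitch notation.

The capo raises the open B3 by 6 semitones to F4; fretting 2 more gives B3 + 6 + 2 = B3 + 8 semitones = G4.

G4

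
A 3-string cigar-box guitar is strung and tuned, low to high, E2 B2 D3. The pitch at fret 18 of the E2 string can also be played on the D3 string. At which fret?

8

Fret 18 on E2 is MIDI 40 + 18 = 58 (A♯3). On the D3 string (open MIDI 50), that pitch is 58 − 50 = fret 8.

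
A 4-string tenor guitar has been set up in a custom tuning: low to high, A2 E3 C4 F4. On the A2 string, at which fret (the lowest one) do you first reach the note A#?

From A2, count semitones up the chromatic scale until reaching A#: A–A# — 1 step.

1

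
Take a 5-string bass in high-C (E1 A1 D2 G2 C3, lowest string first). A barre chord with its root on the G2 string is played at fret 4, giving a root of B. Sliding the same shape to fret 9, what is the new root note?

E

Moving from fret 4 to fret 9 shifts the root by 5 semitones.
B up 5 semitones is E.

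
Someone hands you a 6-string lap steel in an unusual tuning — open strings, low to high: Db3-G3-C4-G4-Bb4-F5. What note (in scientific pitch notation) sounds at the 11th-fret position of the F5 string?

F5 is MIDI 77. Adding 11 gives 88, which is E6.

E6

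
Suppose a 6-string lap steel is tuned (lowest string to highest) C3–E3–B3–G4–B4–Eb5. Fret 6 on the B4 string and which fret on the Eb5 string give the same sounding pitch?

2

B4 at fret 6 is B4 + 6 semitones = F5.
The open Eb5 string is 4 semitones above the open B4, so the same pitch on the Eb5 string lies at fret 6 − 4 = 2.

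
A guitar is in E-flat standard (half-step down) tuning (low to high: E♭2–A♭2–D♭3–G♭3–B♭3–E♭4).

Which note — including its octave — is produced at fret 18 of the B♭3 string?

The open B♭3 string plus 18 semitones: Bb–B–C–Db–…–D–Eb–E.
The walk passes from B into C 2 times, so the octave number goes from 3 to 5.

E5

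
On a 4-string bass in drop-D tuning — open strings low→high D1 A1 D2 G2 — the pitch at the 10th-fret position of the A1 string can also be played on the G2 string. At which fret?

0

A1 at fret 10 is A1 + 10 semitones = G2.
The open G2 string is 10 semitones above the open A1, so the same pitch on the G2 string lies at fret 10 − 10 = 0.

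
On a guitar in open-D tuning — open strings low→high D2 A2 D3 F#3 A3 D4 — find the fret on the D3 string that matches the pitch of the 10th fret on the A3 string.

Fret 10 on A3 is MIDI 57 + 10 = 67 (G4). On the D3 string (open MIDI 50), that pitch is 67 − 50 = fret 17.

17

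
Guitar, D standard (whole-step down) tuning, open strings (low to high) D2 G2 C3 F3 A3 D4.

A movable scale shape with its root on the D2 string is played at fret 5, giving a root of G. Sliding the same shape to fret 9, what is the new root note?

B

Moving from fret 5 to fret 9 shifts the root by 4 semitones.
G up 4 semitones is B.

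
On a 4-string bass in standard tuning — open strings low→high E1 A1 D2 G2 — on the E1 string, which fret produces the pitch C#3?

C#3 is 21 semitones above the open E1 (E–F–F#–G–…–B–C–C#), so it sits at fret 21.

21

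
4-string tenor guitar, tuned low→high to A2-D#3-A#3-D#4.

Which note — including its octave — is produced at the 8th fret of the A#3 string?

F#4

The open A#3 string plus 8 semitones: A#–B–C–C#–D–D#–E–F–F#.
The walk passes from B into C once, so the octave number goes from 3 to 4.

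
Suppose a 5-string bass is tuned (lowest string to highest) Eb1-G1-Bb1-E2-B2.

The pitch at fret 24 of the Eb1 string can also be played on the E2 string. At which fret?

Fret 24 on Eb1 is MIDI 27 + 24 = 51 (Eb3). On the E2 string (open MIDI 40), that pitch is 51 − 40 = fret 11.

11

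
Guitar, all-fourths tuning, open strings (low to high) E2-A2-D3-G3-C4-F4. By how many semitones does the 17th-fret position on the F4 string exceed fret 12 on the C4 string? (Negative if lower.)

10 semitones

F4 at fret 17 → A#5 (MIDI 82); C4 at fret 12 → C5 (MIDI 72).
82 − 72 = 10, so the two pitches are 10 semitones apart.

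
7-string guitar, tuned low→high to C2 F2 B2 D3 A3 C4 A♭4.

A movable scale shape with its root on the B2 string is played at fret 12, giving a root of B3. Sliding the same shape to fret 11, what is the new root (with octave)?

Moving from fret 12 to fret 11 shifts the root by -1 semitone.
B3 down 1 semitone is B♭3.

B♭3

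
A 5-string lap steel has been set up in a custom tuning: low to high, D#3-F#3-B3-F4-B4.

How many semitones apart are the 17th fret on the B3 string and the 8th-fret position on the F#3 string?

B3 at fret 17 → E5 (MIDI 76); F#3 at fret 8 → D4 (MIDI 62).
76 − 62 = 14, so the two pitches are 14 semitones apart, with E5 the higher.

14 semitones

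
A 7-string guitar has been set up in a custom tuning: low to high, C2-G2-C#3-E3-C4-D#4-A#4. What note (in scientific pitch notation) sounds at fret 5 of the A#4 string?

Each fret is one semitone, so A#4 + 5 = D#5.
(Equivalently spelled Eb5.)

D#5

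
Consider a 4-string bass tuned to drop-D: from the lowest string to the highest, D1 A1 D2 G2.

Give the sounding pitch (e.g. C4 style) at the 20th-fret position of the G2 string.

D#4

Each fret is one semitone, so G2 + 20 = D#4.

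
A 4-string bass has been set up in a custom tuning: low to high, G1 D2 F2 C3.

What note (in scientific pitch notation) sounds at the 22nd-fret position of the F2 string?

The open F2 string plus 22 semitones: F–F#–G–G#–…–C#–D–D#.
The walk passes from B into C 2 times, so the octave number goes from 2 to 4.
(Equivalently spelled Eb4.)

D#4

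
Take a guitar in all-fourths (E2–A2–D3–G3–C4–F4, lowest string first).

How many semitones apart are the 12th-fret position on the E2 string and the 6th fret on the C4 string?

14 semitones

E2 at fret 12 → E3 (MIDI 52); C4 at fret 6 → F#4 (MIDI 66).
52 − 66 = -14, so the two pitches are 14 semitones apart, with F#4 the higher.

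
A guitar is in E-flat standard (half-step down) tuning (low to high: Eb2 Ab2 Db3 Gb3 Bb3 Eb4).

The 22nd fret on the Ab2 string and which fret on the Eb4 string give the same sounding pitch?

3

Ab2 at fret 22 is Ab2 + 22 semitones = Gb4.
The open Eb4 string is 19 semitones above the open Ab2, so the same pitch on the Eb4 string lies at fret 22 − 19 = 3.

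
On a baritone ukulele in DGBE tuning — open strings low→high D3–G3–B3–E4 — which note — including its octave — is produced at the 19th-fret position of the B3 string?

Each fret is one semitone, so B3 + 19 = F♯5.
(Equivalently spelled G♭5.)

F♯5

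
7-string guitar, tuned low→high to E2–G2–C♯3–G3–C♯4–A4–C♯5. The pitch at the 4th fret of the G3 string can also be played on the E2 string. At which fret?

G3 at fret 4 is G3 + 4 semitones = B3.
The open E2 string is 15 semitones below the open G3, so the same pitch on the E2 string lies at fret 4 + 15 = 19.

19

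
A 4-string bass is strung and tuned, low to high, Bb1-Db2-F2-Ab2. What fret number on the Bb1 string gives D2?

4

D2 is 4 semitones above the open Bb1 (Bb–B–C–Db–D), so it sits at fret 4.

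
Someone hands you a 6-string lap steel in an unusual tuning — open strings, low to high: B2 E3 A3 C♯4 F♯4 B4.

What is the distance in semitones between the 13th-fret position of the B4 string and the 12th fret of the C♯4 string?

11 semitones

B4 at fret 13 → C6 (MIDI 84); C♯4 at fret 12 → C♯5 (MIDI 73).
84 − 73 = 11, so the two pitches are 11 semitones apart, with C6 the higher.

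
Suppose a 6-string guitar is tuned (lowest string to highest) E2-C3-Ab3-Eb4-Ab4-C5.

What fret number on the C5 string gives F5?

5

F5 is 5 semitones above the open C5 (C–Db–D–Eb–E–F), so it sits at fret 5.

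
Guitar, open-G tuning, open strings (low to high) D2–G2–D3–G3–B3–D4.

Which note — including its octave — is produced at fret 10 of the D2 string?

D2 is MIDI 38. Adding 10 gives 48, which is C3.

C3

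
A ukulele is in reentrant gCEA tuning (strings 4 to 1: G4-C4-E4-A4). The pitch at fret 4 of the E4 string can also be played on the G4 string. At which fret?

1

E4 at fret 4 is E4 + 4 semitones = G♯4.
The open G4 string is 3 semitones above the open E4, so the same pitch on the G4 string lies at fret 4 − 3 = 1.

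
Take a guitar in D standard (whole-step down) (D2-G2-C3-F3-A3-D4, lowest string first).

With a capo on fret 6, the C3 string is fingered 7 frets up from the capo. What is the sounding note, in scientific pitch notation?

C#4

The capo raises the open C3 by 6 semitones to F#3; fretting 7 more gives C3 + 6 + 7 = C3 + 13 semitones = C#4.
(Also written Db.)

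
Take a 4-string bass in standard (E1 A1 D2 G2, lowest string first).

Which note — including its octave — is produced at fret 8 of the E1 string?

The open E1 string plus 8 semitones: E–F–F#–G–G#–A–A#–B–C.
The walk passes from B into C once, so the octave number goes from 1 to 2.

C2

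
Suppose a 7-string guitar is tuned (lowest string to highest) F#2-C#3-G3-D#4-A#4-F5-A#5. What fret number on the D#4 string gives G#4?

G#4 is 5 semitones above the open D#4 (D#–E–F–F#–G–G#), so it sits at fret 5.

5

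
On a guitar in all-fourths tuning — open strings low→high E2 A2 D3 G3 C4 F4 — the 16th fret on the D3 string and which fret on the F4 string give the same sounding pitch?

1

D3 at fret 16 is D3 + 16 semitones = F♯4.
The open F4 string is 15 semitones above the open D3, so the same pitch on the F4 string lies at fret 16 − 15 = 1.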